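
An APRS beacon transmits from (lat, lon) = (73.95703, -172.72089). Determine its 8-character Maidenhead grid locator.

Offset from 180°W / 90°S: lon 7.27911°, lat 163.95703°.
Field: lon ⌊7.27911/20⌋ = 0 → A; lat ⌊163.95703/10⌋ = 16 → Q.
Square: lon ⌊7.27911/2⌋ = 3; lat ⌊3.95703/1⌋ = 3.
Subsquare: lon ⌊1.27911/0.0833333⌋ = 15 → p; lat ⌊0.95703/0.0416667⌋ = 22 → w.
Extended square: lon ⌊0.02911/0.00833333⌋ = 3; lat ⌊0.04036/0.00416667⌋ = 9.

AQ33pw39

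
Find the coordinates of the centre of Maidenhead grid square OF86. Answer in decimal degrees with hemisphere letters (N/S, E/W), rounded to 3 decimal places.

33.500° S, 117.000° E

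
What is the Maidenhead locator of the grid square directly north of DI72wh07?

DI72wh08

Latitude extended square 7; +1 → 8.
The longitude characters are unchanged.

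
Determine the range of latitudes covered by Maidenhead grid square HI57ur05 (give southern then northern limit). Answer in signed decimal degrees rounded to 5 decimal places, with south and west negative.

-2.27083, -2.26667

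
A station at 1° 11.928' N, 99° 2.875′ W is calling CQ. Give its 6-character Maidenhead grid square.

EJ01le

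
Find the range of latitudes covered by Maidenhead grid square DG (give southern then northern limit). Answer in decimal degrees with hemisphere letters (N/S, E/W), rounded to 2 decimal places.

30.00° S, 20.00° S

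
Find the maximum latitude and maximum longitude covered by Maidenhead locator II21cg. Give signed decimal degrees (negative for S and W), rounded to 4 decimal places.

-8.7083, -15.7500

Field I=8, I=8: +8·20° lon, +8·10° lat → SW at lon -20°, lat -10°.
Square 2, 1: +2·2° lon, +1·1° lat → SW at lon -16°, lat -9°.
Subsquare c=2, g=6: +2·0.0833333° lon, +6·0.0416667° lat → SW at lon -15.8333°, lat -8.75°.
Cell spans 0.0833333° lon × 0.0416667° lat. NE corner is SW corner plus one full cell.
latitude -8.7083, longitude -15.7500.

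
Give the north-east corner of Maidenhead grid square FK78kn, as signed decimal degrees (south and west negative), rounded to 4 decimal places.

Field F=5, K=10: +5·20° lon, +10·10° lat → SW at lon -80°, lat 10°.
Square 7, 8: +7·2° lon, +8·1° lat → SW at lon -66°, lat 18°.
Subsquare k=10, n=13: +10·0.0833333° lon, +13·0.0416667° lat → SW at lon -65.1667°, lat 18.5417°.
Cell spans 0.0833333° lon × 0.0416667° lat. NE corner is SW corner plus one full cell.
latitude 18.5833, longitude -65.0833.

18.5833, -65.0833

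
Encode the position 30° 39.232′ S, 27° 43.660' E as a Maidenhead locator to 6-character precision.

KF39ui

Offset from 180°W / 90°S: lon 207.7277°, lat 59.3461°.
Field: lon ⌊207.7277/20⌋ = 10 → K; lat ⌊59.3461/10⌋ = 5 → F.
Square: lon ⌊7.7277/2⌋ = 3; lat ⌊9.3461/1⌋ = 9.
Subsquare: lon ⌊1.7277/0.0833333⌋ = 20 → u; lat ⌊0.3461/0.0416667⌋ = 8 → i.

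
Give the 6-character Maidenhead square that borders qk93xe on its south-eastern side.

RK03ad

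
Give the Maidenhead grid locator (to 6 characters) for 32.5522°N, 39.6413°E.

KM92tn

Shift to the Maidenhead origin (180°W, 90°S): lon 219.6413, lat 122.5522.
Field: lon ⌊219.6413/20⌋ = 10 → K; lat ⌊122.5522/10⌋ = 12 → M.
Square: lon ⌊19.6413/2⌋ = 9; lat ⌊2.5522/1⌋ = 2.
Subsquare: lon ⌊1.6413/0.0833333⌋ = 19 → t; lat ⌊0.5522/0.0416667⌋ = 13 → n.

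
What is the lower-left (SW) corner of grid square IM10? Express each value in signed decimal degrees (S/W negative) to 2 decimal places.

30.00, -18.00

Field I=8, M=12: +8·20° lon, +12·10° lat → SW at lon -20°, lat 30°.
Square 1, 0: +1·2° lon, +0·1° lat → SW at lon -18°, lat 30°.
latitude 30.00, longitude -18.00.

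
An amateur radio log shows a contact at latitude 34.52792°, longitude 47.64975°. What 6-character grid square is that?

Add 180° to longitude and 90° to latitude: 227.6497, 124.5279.
Field: lon ⌊227.6497/20⌋ = 11 → L; lat ⌊124.5279/10⌋ = 12 → M.
Square: lon ⌊7.6497/2⌋ = 3; lat ⌊4.5279/1⌋ = 4.
Subsquare: lon ⌊1.6497/0.0833333⌋ = 19 → t; lat ⌊0.5279/0.0416667⌋ = 12 → m.

LM34tm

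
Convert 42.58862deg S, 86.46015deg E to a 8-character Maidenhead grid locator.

NE37fj58

Shift to the Maidenhead origin (180°W, 90°S): lon 266.46015, lat 47.41138.
Field: lon ⌊266.46015/20⌋ = 13 → N; lat ⌊47.41138/10⌋ = 4 → E.
Square: lon ⌊6.46015/2⌋ = 3; lat ⌊7.41138/1⌋ = 7.
Subsquare: lon ⌊0.46015/0.0833333⌋ = 5 → f; lat ⌊0.41138/0.0416667⌋ = 9 → j.
Extended square: lon ⌊0.04348/0.00833333⌋ = 5; lat ⌊0.03638/0.00416667⌋ = 8.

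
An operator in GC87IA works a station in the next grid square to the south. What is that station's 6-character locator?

GC86ix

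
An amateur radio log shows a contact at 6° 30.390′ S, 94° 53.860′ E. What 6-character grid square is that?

Offset from 180°W / 90°S: lon 274.8977°, lat 83.4935°.
Field: 274.8977/20 → 13 → N, 83.4935/10 → 8 → I; chars NI.
Square: 14.8977/2 → 7, 3.4935/1 → 3; chars 73.
Subsquare: 0.8977/0.0833333 → 10 → k, 0.4935/0.0416667 → 11 → l; chars kl.

NI73kl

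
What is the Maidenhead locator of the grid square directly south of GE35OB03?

GE35ob02

Latitude extended square 3; −1 → 2.
The longitude characters are unchanged.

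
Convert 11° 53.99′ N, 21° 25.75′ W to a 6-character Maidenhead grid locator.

HK91gv

Offset from 180°W / 90°S: lon 158.5708°, lat 101.8998°.
Field: 158.5708/20 → 7 → H, 101.8998/10 → 10 → K; chars HK.
Square: 18.5708/2 → 9, 1.8998/1 → 1; chars 91.
Subsquare: 0.5708/0.0833333 → 6 → g, 0.8998/0.0416667 → 21 → v; chars gv.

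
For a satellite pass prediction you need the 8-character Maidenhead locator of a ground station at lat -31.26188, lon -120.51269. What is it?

CF98rr87

Add 180° to longitude and 90° to latitude: 59.48731, 58.73812.
Field (20°×10°, letters A–R): 59.48731/20 → 2 → C, 58.73812/10 → 5 → F; chars CF.
Square (2°×1°, digits 0–9): 19.48731/2 → 9, 8.73812/1 → 8; chars 98.
Subsquare (5′×2.5′, letters a–x): 1.48731/0.0833333 → 17 → r, 0.73812/0.0416667 → 17 → r; chars rr.
Extended square (30″×15″, digits 0–9): 0.07064/0.00833333 → 8, 0.02979/0.00416667 → 7; chars 87.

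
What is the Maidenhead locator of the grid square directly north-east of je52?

JE63

Longitude square 5; +1 → 6.
Latitude square 2; +1 → 3.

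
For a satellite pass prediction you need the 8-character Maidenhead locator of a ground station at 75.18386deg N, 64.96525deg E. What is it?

Add 180° to longitude and 90° to latitude: 244.96525, 165.18386.
Field: lon ⌊244.96525/20⌋ = 12 → M; lat ⌊165.18386/10⌋ = 16 → Q.
Square: lon ⌊4.96525/2⌋ = 2; lat ⌊5.18386/1⌋ = 5.
Subsquare: lon ⌊0.96525/0.0833333⌋ = 11 → l; lat ⌊0.18386/0.0416667⌋ = 4 → e.
Extended square: lon ⌊0.04858/0.00833333⌋ = 5; lat ⌊0.01719/0.00416667⌋ = 4.

MQ25le54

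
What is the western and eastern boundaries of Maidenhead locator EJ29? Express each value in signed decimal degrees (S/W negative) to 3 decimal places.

-96.000, -94.000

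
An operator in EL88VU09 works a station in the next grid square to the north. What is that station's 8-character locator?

Latitude extended square 9; +1 → 10, wraps to 0, carry into subsquare.
Latitude subsquare u = 20; +1 → 21 = v.
The longitude characters are unchanged.

EL88vv00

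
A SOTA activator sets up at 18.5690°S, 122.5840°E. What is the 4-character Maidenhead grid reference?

Offset from 180°W / 90°S: lon 302.58°, lat 71.43°.
Field (20°×10°, letters A–R): 302.58/20 → 15 → P, 71.43/10 → 7 → H; chars PH.
Square (2°×1°, digits 0–9): 2.58/2 → 1, 1.43/1 → 1; chars 11.

PH11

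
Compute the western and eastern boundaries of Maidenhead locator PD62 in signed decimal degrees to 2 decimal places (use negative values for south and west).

132.00, 134.00

Field P=15, D=3: +15·20° lon, +3·10° lat → SW at lon 120°, lat -60°.
Square 6, 2: +6·2° lon, +2·1° lat → SW at lon 132°, lat -58°.
Cell spans 2° lon × 1° lat.
west 132.00, east 134.00.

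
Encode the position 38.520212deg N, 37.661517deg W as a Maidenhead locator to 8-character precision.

HM18em04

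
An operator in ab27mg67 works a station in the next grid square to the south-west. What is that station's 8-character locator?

AB27mg56

Longitude extended square 6; −1 → 5.
Latitude extended square 7; −1 → 6.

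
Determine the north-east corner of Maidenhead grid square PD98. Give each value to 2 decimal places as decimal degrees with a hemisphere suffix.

51.00° S, 140.00° E

Field P=15, D=3: +15·20° lon, +3·10° lat → SW at lon 120°, lat -60°.
Square 9, 8: +9·2° lon, +8·1° lat → SW at lon 138°, lat -52°.
Cell spans 2° lon × 1° lat. NE corner is SW corner plus one full cell.
latitude 51.00° S, longitude 140.00° E.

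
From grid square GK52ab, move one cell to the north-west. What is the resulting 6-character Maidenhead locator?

GK42xc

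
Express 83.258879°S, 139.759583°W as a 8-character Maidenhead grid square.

Shift to the Maidenhead origin (180°W, 90°S): lon 40.24042, lat 6.74112.
Field (20°×10°, letters A–R): lon ⌊40.24042/20⌋ = 2 → C; lat ⌊6.74112/10⌋ = 0 → A.
Square (2°×1°, digits 0–9): lon ⌊0.24042/2⌋ = 0; lat ⌊6.74112/1⌋ = 6.
Subsquare (5′×2.5′, letters a–x): lon ⌊0.24042/0.0833333⌋ = 2 → c; lat ⌊0.74112/0.0416667⌋ = 17 → r.
Extended square (30″×15″, digits 0–9): lon ⌊0.07375/0.00833333⌋ = 8; lat ⌊0.03279/0.00416667⌋ = 7.

CA06cr87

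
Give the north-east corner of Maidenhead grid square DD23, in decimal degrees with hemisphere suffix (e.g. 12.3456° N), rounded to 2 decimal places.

56.00° S, 114.00° W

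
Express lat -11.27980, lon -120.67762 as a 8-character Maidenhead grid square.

Shift to the Maidenhead origin (180°W, 90°S): lon 59.32238, lat 78.72020.
Field: lon ⌊59.32238/20⌋ = 2 → C; lat ⌊78.72020/10⌋ = 7 → H.
Square: lon ⌊19.32238/2⌋ = 9; lat ⌊8.72020/1⌋ = 8.
Subsquare: lon ⌊1.32238/0.0833333⌋ = 15 → p; lat ⌊0.72020/0.0416667⌋ = 17 → r.
Extended square: lon ⌊0.07238/0.00833333⌋ = 8; lat ⌊0.01187/0.00416667⌋ = 2.

CH98pr82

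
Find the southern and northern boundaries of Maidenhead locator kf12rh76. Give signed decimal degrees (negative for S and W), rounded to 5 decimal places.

-37.68333, -37.67917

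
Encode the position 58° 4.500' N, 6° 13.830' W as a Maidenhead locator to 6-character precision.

IO68vb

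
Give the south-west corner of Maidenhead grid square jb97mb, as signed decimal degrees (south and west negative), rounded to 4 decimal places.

-72.9583, 19.0000

Field J=9, B=1: +9·20° lon, +1·10° lat → SW at lon 0°, lat -80°.
Square 9, 7: +9·2° lon, +7·1° lat → SW at lon 18°, lat -73°.
Subsquare m=12, b=1: +12·0.0833333° lon, +1·0.0416667° lat → SW at lon 19°, lat -72.9583°.
latitude -72.9583, longitude 19.0000.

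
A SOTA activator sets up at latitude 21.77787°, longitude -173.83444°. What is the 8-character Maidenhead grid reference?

AL31bs96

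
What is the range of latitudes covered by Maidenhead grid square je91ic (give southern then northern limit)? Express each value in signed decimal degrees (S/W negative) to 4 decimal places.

Field J=9, E=4: +9·20° lon, +4·10° lat → SW at lon 0°, lat -50°.
Square 9, 1: +9·2° lon, +1·1° lat → SW at lon 18°, lat -49°.
Subsquare i=8, c=2: +8·0.0833333° lon, +2·0.0416667° lat → SW at lon 18.6667°, lat -48.9167°.
Cell spans 0.0833333° lon × 0.0416667° lat.
south -48.9167, north -48.8750.

-48.9167, -48.8750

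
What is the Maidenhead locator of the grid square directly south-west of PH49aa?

Longitude subsquare a = 0; −1 → -1, wraps to 23 = x, carry into square.
Longitude square 4; −1 → 3.
Latitude subsquare a = 0; −1 → -1, wraps to 23 = x, carry into square.
Latitude square 9; −1 → 8.

PH38xx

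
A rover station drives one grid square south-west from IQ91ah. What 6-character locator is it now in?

IQ81xg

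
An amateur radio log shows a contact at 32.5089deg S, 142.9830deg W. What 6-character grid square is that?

BF87ml

Shift to the Maidenhead origin (180°W, 90°S): lon 37.0170, lat 57.4911.
Field: lon ⌊37.0170/20⌋ = 1 → B; lat ⌊57.4911/10⌋ = 5 → F.
Square: lon ⌊17.0170/2⌋ = 8; lat ⌊7.4911/1⌋ = 7.
Subsquare: lon ⌊1.0170/0.0833333⌋ = 12 → m; lat ⌊0.4911/0.0416667⌋ = 11 → l.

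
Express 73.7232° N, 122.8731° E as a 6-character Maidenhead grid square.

PQ13kr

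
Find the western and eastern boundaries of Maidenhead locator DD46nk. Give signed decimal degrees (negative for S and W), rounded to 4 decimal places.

Field D=3, D=3: +3·20° lon, +3·10° lat → SW at lon -120°, lat -60°.
Square 4, 6: +4·2° lon, +6·1° lat → SW at lon -112°, lat -54°.
Subsquare n=13, k=10: +13·0.0833333° lon, +10·0.0416667° lat → SW at lon -110.917°, lat -53.5833°.
Cell spans 0.0833333° lon × 0.0416667° lat.
west -110.9167, east -110.8333.

-110.9167, -110.8333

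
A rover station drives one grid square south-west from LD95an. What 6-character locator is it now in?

Longitude subsquare a = 0; −1 → -1, wraps to 23 = x, carry into square.
Longitude square 9; −1 → 8.
Latitude subsquare n = 13; −1 → 12 = m.

LD85xm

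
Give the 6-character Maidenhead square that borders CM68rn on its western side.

CM68qn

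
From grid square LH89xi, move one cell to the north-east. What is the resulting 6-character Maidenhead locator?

LH99aj

Longitude subsquare x = 23; +1 → 24, wraps to 0 = a, carry into square.
Longitude square 8; +1 → 9.
Latitude subsquare i = 8; +1 → 9 = j.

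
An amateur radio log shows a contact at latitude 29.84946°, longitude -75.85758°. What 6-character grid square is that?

FL29bu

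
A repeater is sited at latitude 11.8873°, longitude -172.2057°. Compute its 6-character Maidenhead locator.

AK31vv

Add 180° to longitude and 90° to latitude: 7.7943, 101.8873.
Field (20°×10°, letters A–R): lon ⌊7.7943/20⌋ = 0 → A; lat ⌊101.8873/10⌋ = 10 → K.
Square (2°×1°, digits 0–9): lon ⌊7.7943/2⌋ = 3; lat ⌊1.8873/1⌋ = 1.
Subsquare (5′×2.5′, letters a–x): lon ⌊1.7943/0.0833333⌋ = 21 → v; lat ⌊0.8873/0.0416667⌋ = 21 → v.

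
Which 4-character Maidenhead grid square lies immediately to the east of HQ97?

Longitude square 9; +1 → 10, wraps to 0, carry into field.
Longitude field H = 7; +1 → 8 = I.
The latitude characters are unchanged.

IQ07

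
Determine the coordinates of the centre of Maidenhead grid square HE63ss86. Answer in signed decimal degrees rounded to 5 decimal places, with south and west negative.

Field H=7, E=4: +7·20° lon, +4·10° lat → SW at lon -40°, lat -50°.
Square 6, 3: +6·2° lon, +3·1° lat → SW at lon -28°, lat -47°.
Subsquare s=18, s=18: +18·0.0833333° lon, +18·0.0416667° lat → SW at lon -26.5°, lat -46.25°.
Extended square 8, 6: +8·0.00833333° lon, +6·0.00416667° lat → SW at lon -26.4333°, lat -46.225°.
Cell spans 0.00833333° lon × 0.00416667° lat. Centre is SW corner plus half of each.
latitude -46.22292, longitude -26.42917.

-46.22292, -26.42917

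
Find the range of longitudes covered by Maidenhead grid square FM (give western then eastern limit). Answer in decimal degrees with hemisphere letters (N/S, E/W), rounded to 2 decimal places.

80.00° W, 60.00° W

Field F=5, M=12: +5·20° lon, +12·10° lat → SW at lon -80°, lat 30°.
Cell spans 20° lon × 10° lat.
west 80.00° W, east 60.00° W.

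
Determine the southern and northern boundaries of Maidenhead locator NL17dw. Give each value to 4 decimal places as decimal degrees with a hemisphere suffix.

Field N=13, L=11: +13·20° lon, +11·10° lat → SW at lon 80°, lat 20°.
Square 1, 7: +1·2° lon, +7·1° lat → SW at lon 82°, lat 27°.
Subsquare d=3, w=22: +3·0.0833333° lon, +22·0.0416667° lat → SW at lon 82.25°, lat 27.9167°.
Cell spans 0.0833333° lon × 0.0416667° lat.
south 27.9167° N, north 27.9583° N.

27.9167° N, 27.9583° N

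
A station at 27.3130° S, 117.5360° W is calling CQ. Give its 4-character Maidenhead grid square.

Add 180° to longitude and 90° to latitude: 62.46, 62.69.
Field (20°×10°, letters A–R): lon ⌊62.46/20⌋ = 3 → D; lat ⌊62.69/10⌋ = 6 → G.
Square (2°×1°, digits 0–9): lon ⌊2.46/2⌋ = 1; lat ⌊2.69/1⌋ = 2.

DG12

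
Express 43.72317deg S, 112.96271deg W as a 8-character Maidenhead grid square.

DE36mg46

Add 180° to longitude and 90° to latitude: 67.03729, 46.27683.
Field: 67.03729/20 → 3 → D, 46.27683/10 → 4 → E; chars DE.
Square: 7.03729/2 → 3, 6.27683/1 → 6; chars 36.
Subsquare: 1.03729/0.0833333 → 12 → m, 0.27683/0.0416667 → 6 → g; chars mg.
Extended square: 0.03729/0.00833333 → 4, 0.02683/0.00416667 → 6; chars 46.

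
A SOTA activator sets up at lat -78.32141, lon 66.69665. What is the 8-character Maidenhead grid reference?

Offset from 180°W / 90°S: lon 246.69665°, lat 11.67859°.
Field: lon ⌊246.69665/20⌋ = 12 → M; lat ⌊11.67859/10⌋ = 1 → B.
Square: lon ⌊6.69665/2⌋ = 3; lat ⌊1.67859/1⌋ = 1.
Subsquare: lon ⌊0.69665/0.0833333⌋ = 8 → i; lat ⌊0.67859/0.0416667⌋ = 16 → q.
Extended square: lon ⌊0.02998/0.00833333⌋ = 3; lat ⌊0.01192/0.00416667⌋ = 2.

MB31iq32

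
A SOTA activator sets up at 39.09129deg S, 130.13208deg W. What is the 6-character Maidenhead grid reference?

CF40wv

Shift to the Maidenhead origin (180°W, 90°S): lon 49.8679, lat 50.9087.
Field (20°×10°, letters A–R): lon ⌊49.8679/20⌋ = 2 → C; lat ⌊50.9087/10⌋ = 5 → F.
Square (2°×1°, digits 0–9): lon ⌊9.8679/2⌋ = 4; lat ⌊0.9087/1⌋ = 0.
Subsquare (5′×2.5′, letters a–x): lon ⌊1.8679/0.0833333⌋ = 22 → w; lat ⌊0.9087/0.0416667⌋ = 21 → v.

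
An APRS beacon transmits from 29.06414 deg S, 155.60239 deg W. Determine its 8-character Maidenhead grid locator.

Add 180° to longitude and 90° to latitude: 24.39761, 60.93586.
Field (20°×10°, letters A–R): 24.39761/20 → 1 → B, 60.93586/10 → 6 → G; chars BG.
Square (2°×1°, digits 0–9): 4.39761/2 → 2, 0.93586/1 → 0; chars 20.
Subsquare (5′×2.5′, letters a–x): 0.39761/0.0833333 → 4 → e, 0.93586/0.0416667 → 22 → w; chars ew.
Extended square (30″×15″, digits 0–9): 0.06428/0.00833333 → 7, 0.01919/0.00416667 → 4; chars 74.

BG20ew74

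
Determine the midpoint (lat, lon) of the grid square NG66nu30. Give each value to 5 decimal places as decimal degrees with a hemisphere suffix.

23.16458° S, 93.11250° E

Field N=13, G=6: +13·20° lon, +6·10° lat → SW at lon 80°, lat -30°.
Square 6, 6: +6·2° lon, +6·1° lat → SW at lon 92°, lat -24°.
Subsquare n=13, u=20: +13·0.0833333° lon, +20·0.0416667° lat → SW at lon 93.0833°, lat -23.1667°.
Extended square 3, 0: +3·0.00833333° lon, +0·0.00416667° lat → SW at lon 93.1083°, lat -23.1667°.
Cell spans 0.00833333° lon × 0.00416667° lat. Centre is SW corner plus half of each.
latitude 23.16458° S, longitude 93.11250° E.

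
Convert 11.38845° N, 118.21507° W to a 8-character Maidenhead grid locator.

DK01vj43

Offset from 180°W / 90°S: lon 61.78493°, lat 101.38845°.
Field: lon ⌊61.78493/20⌋ = 3 → D; lat ⌊101.38845/10⌋ = 10 → K.
Square: lon ⌊1.78493/2⌋ = 0; lat ⌊1.38845/1⌋ = 1.
Subsquare: lon ⌊1.78493/0.0833333⌋ = 21 → v; lat ⌊0.38845/0.0416667⌋ = 9 → j.
Extended square: lon ⌊0.03493/0.00833333⌋ = 4; lat ⌊0.01345/0.00416667⌋ = 3.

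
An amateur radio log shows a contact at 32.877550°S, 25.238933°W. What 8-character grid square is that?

HF77jc19

Shift to the Maidenhead origin (180°W, 90°S): lon 154.76107, lat 57.12245.
Field (20°×10°, letters A–R): 154.76107/20 → 7 → H, 57.12245/10 → 5 → F; chars HF.
Square (2°×1°, digits 0–9): 14.76107/2 → 7, 7.12245/1 → 7; chars 77.
Subsquare (5′×2.5′, letters a–x): 0.76107/0.0833333 → 9 → j, 0.12245/0.0416667 → 2 → c; chars jc.
Extended square (30″×15″, digits 0–9): 0.01107/0.00833333 → 1, 0.03912/0.00416667 → 9; chars 19.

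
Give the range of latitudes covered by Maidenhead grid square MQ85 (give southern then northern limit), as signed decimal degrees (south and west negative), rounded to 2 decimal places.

Field M=12, Q=16: +12·20° lon, +16·10° lat → SW at lon 60°, lat 70°.
Square 8, 5: +8·2° lon, +5·1° lat → SW at lon 76°, lat 75°.
Cell spans 2° lon × 1° lat.
south 75.00, north 76.00.

75.00, 76.00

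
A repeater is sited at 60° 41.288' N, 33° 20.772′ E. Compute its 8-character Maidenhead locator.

KP60qq15

Add 180° to longitude and 90° to latitude: 213.34620, 150.68813.
Field: 213.34620/20 → 10 → K, 150.68813/10 → 15 → P; chars KP.
Square: 13.34620/2 → 6, 0.68813/1 → 0; chars 60.
Subsquare: 1.34620/0.0833333 → 16 → q, 0.68813/0.0416667 → 16 → q; chars qq.
Extended square: 0.01287/0.00833333 → 1, 0.02147/0.00416667 → 5; chars 15.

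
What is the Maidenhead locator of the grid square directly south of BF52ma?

BF51mx

Latitude subsquare a = 0; −1 → -1, wraps to 23 = x, carry into square.
Latitude square 2; −1 → 1.
The longitude characters are unchanged.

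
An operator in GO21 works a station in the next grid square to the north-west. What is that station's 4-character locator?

Longitude square 2; −1 → 1.
Latitude square 1; +1 → 2.

GO12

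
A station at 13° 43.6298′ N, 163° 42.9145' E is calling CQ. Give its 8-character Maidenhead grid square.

RK13ur54

Add 180° to longitude and 90° to latitude: 343.71524, 103.72716.
Field: 343.71524/20 → 17 → R, 103.72716/10 → 10 → K; chars RK.
Square: 3.71524/2 → 1, 3.72716/1 → 3; chars 13.
Subsquare: 1.71524/0.0833333 → 20 → u, 0.72716/0.0416667 → 17 → r; chars ur.
Extended square: 0.04857/0.00833333 → 5, 0.01883/0.00416667 → 4; chars 54.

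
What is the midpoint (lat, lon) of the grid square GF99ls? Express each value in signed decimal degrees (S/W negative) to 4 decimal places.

-30.2292, -41.0417

Field G=6, F=5: +6·20° lon, +5·10° lat → SW at lon -60°, lat -40°.
Square 9, 9: +9·2° lon, +9·1° lat → SW at lon -42°, lat -31°.
Subsquare l=11, s=18: +11·0.0833333° lon, +18·0.0416667° lat → SW at lon -41.0833°, lat -30.25°.
Cell spans 0.0833333° lon × 0.0416667° lat. Centre is SW corner plus half of each.
latitude -30.2292, longitude -41.0417.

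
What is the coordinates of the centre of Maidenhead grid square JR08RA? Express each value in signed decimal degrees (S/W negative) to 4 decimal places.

88.0208, 1.4583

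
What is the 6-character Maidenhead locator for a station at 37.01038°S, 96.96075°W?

EF12mx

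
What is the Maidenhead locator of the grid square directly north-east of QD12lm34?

QD12lm45

Longitude extended square 3; +1 → 4.
Latitude extended square 4; +1 → 5.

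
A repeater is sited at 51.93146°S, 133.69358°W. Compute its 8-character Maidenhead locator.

CD38db66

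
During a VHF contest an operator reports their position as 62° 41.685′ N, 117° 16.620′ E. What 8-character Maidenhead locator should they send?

OP82pq36

Add 180° to longitude and 90° to latitude: 297.27700, 152.69475.
Field (20°×10°, letters A–R): lon ⌊297.27700/20⌋ = 14 → O; lat ⌊152.69475/10⌋ = 15 → P.
Square (2°×1°, digits 0–9): lon ⌊17.27700/2⌋ = 8; lat ⌊2.69475/1⌋ = 2.
Subsquare (5′×2.5′, letters a–x): lon ⌊1.27700/0.0833333⌋ = 15 → p; lat ⌊0.69475/0.0416667⌋ = 16 → q.
Extended square (30″×15″, digits 0–9): lon ⌊0.02700/0.00833333⌋ = 3; lat ⌊0.02808/0.00416667⌋ = 6.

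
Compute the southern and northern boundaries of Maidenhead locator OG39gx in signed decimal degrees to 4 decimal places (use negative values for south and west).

Field O=14, G=6: +14·20° lon, +6·10° lat → SW at lon 100°, lat -30°.
Square 3, 9: +3·2° lon, +9·1° lat → SW at lon 106°, lat -21°.
Subsquare g=6, x=23: +6·0.0833333° lon, +23·0.0416667° lat → SW at lon 106.5°, lat -20.0417°.
Cell spans 0.0833333° lon × 0.0416667° lat.
south -20.0417, north -20.0000.

-20.0417, -20.0000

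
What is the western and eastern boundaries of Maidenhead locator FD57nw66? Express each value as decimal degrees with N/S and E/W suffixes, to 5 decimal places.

68.86667° W, 68.85833° W

Field F=5, D=3: +5·20° lon, +3·10° lat → SW at lon -80°, lat -60°.
Square 5, 7: +5·2° lon, +7·1° lat → SW at lon -70°, lat -53°.
Subsquare n=13, w=22: +13·0.0833333° lon, +22·0.0416667° lat → SW at lon -68.9167°, lat -52.0833°.
Extended square 6, 6: +6·0.00833333° lon, +6·0.00416667° lat → SW at lon -68.8667°, lat -52.0583°.
Cell spans 0.00833333° lon × 0.00416667° lat.
west 68.86667° W, east 68.85833° W.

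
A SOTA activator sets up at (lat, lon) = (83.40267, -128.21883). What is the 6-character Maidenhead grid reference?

CR53vj

Add 180° to longitude and 90° to latitude: 51.7812, 173.4027.
Field: 51.7812/20 → 2 → C, 173.4027/10 → 17 → R; chars CR.
Square: 11.7812/2 → 5, 3.4027/1 → 3; chars 53.
Subsquare: 1.7812/0.0833333 → 21 → v, 0.4027/0.0416667 → 9 → j; chars vj.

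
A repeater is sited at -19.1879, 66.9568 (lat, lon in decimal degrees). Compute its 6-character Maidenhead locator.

Shift to the Maidenhead origin (180°W, 90°S): lon 246.9568, lat 70.8121.
Field: lon ⌊246.9568/20⌋ = 12 → M; lat ⌊70.8121/10⌋ = 7 → H.
Square: lon ⌊6.9568/2⌋ = 3; lat ⌊0.8121/1⌋ = 0.
Subsquare: lon ⌊0.9568/0.0833333⌋ = 11 → l; lat ⌊0.8121/0.0416667⌋ = 19 → t.

MH30lt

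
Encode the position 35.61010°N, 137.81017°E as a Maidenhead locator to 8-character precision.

PM85vo76

Offset from 180°W / 90°S: lon 317.81017°, lat 125.61010°.
Field (20°×10°, letters A–R): lon ⌊317.81017/20⌋ = 15 → P; lat ⌊125.61010/10⌋ = 12 → M.
Square (2°×1°, digits 0–9): lon ⌊17.81017/2⌋ = 8; lat ⌊5.61010/1⌋ = 5.
Subsquare (5′×2.5′, letters a–x): lon ⌊1.81017/0.0833333⌋ = 21 → v; lat ⌊0.61010/0.0416667⌋ = 14 → o.
Extended square (30″×15″, digits 0–9): lon ⌊0.06017/0.00833333⌋ = 7; lat ⌊0.02677/0.00416667⌋ = 6.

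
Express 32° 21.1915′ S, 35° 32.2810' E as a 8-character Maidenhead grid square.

KF77sp45

Offset from 180°W / 90°S: lon 215.53802°, lat 57.64681°.
Field: 215.53802/20 → 10 → K, 57.64681/10 → 5 → F; chars KF.
Square: 15.53802/2 → 7, 7.64681/1 → 7; chars 77.
Subsquare: 1.53802/0.0833333 → 18 → s, 0.64681/0.0416667 → 15 → p; chars sp.
Extended square: 0.03802/0.00833333 → 4, 0.02181/0.00416667 → 5; chars 45.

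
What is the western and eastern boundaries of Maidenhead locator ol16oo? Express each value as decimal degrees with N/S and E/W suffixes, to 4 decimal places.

103.1667° E, 103.2500° E

Field O=14, L=11: +14·20° lon, +11·10° lat → SW at lon 100°, lat 20°.
Square 1, 6: +1·2° lon, +6·1° lat → SW at lon 102°, lat 26°.
Subsquare o=14, o=14: +14·0.0833333° lon, +14·0.0416667° lat → SW at lon 103.167°, lat 26.5833°.
Cell spans 0.0833333° lon × 0.0416667° lat.
west 103.1667° E, east 103.2500° E.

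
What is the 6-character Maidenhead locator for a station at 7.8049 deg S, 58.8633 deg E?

Offset from 180°W / 90°S: lon 238.8633°, lat 82.1951°.
Field: lon ⌊238.8633/20⌋ = 11 → L; lat ⌊82.1951/10⌋ = 8 → I.
Square: lon ⌊18.8633/2⌋ = 9; lat ⌊2.1951/1⌋ = 2.
Subsquare: lon ⌊0.8633/0.0833333⌋ = 10 → k; lat ⌊0.1951/0.0416667⌋ = 4 → e.

LI92ke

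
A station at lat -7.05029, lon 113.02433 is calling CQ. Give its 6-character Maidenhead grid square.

OI62mw

Offset from 180°W / 90°S: lon 293.0243°, lat 82.9497°.
Field: 293.0243/20 → 14 → O, 82.9497/10 → 8 → I; chars OI.
Square: 13.0243/2 → 6, 2.9497/1 → 2; chars 62.
Subsquare: 1.0243/0.0833333 → 12 → m, 0.9497/0.0416667 → 22 → w; chars mw.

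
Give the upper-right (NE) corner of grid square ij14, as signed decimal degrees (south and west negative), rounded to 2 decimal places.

5.00, -16.00

Field I=8, J=9: +8·20° lon, +9·10° lat → SW at lon -20°, lat 0°.
Square 1, 4: +1·2° lon, +4·1° lat → SW at lon -18°, lat 4°.
Cell spans 2° lon × 1° lat. NE corner is SW corner plus one full cell.
latitude 5.00, longitude -16.00.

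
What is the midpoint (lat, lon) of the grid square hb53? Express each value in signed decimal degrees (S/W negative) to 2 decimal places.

Field H=7, B=1: +7·20° lon, +1·10° lat → SW at lon -40°, lat -80°.
Square 5, 3: +5·2° lon, +3·1° lat → SW at lon -30°, lat -77°.
Cell spans 2° lon × 1° lat. Centre is SW corner plus half of each.
latitude -76.50, longitude -29.00.

-76.50, -29.00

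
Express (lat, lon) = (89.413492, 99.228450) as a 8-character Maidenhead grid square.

NR99oj79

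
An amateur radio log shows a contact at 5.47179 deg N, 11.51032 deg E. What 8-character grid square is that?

JJ55sl13

Add 180° to longitude and 90° to latitude: 191.51032, 95.47179.
Field: 191.51032/20 → 9 → J, 95.47179/10 → 9 → J; chars JJ.
Square: 11.51032/2 → 5, 5.47179/1 → 5; chars 55.
Subsquare: 1.51032/0.0833333 → 18 → s, 0.47179/0.0416667 → 11 → l; chars sl.
Extended square: 0.01032/0.00833333 → 1, 0.01346/0.00416667 → 3; chars 13.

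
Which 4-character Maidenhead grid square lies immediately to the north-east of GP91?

Longitude square 9; +1 → 10, wraps to 0, carry into field.
Longitude field G = 6; +1 → 7 = H.
Latitude square 1; +1 → 2.

HP02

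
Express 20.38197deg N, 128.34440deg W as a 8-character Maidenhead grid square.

Add 180° to longitude and 90° to latitude: 51.65560, 110.38197.
Field (20°×10°, letters A–R): lon ⌊51.65560/20⌋ = 2 → C; lat ⌊110.38197/10⌋ = 11 → L.
Square (2°×1°, digits 0–9): lon ⌊11.65560/2⌋ = 5; lat ⌊0.38197/1⌋ = 0.
Subsquare (5′×2.5′, letters a–x): lon ⌊1.65560/0.0833333⌋ = 19 → t; lat ⌊0.38197/0.0416667⌋ = 9 → j.
Extended square (30″×15″, digits 0–9): lon ⌊0.07227/0.00833333⌋ = 8; lat ⌊0.00697/0.00416667⌋ = 1.

CL50tj81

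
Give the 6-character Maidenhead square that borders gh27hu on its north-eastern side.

GH27iv

Longitude subsquare h = 7; +1 → 8 = i.
Latitude subsquare u = 20; +1 → 21 = v.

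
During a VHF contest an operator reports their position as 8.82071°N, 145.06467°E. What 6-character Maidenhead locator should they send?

QJ28mt

Offset from 180°W / 90°S: lon 325.0647°, lat 98.8207°.
Field: 325.0647/20 → 16 → Q, 98.8207/10 → 9 → J; chars QJ.
Square: 5.0647/2 → 2, 8.8207/1 → 8; chars 28.
Subsquare: 1.0647/0.0833333 → 12 → m, 0.8207/0.0416667 → 19 → t; chars mt.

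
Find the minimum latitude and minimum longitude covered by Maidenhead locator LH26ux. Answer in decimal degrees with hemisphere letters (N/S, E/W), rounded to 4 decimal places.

13.0417° S, 45.6667° E

Field L=11, H=7: +11·20° lon, +7·10° lat → SW at lon 40°, lat -20°.
Square 2, 6: +2·2° lon, +6·1° lat → SW at lon 44°, lat -14°.
Subsquare u=20, x=23: +20·0.0833333° lon, +23·0.0416667° lat → SW at lon 45.6667°, lat -13.0417°.
latitude 13.0417° S, longitude 45.6667° E.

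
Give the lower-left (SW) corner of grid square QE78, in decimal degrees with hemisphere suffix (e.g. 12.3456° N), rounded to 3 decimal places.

42.000° S, 154.000° E

Field Q=16, E=4: +16·20° lon, +4·10° lat → SW at lon 140°, lat -50°.
Square 7, 8: +7·2° lon, +8·1° lat → SW at lon 154°, lat -42°.
latitude 42.000° S, longitude 154.000° E.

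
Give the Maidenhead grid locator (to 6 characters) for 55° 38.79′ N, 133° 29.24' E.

Offset from 180°W / 90°S: lon 313.4873°, lat 145.6465°.
Field: 313.4873/20 → 15 → P, 145.6465/10 → 14 → O; chars PO.
Square: 13.4873/2 → 6, 5.6465/1 → 5; chars 65.
Subsquare: 1.4873/0.0833333 → 17 → r, 0.6465/0.0416667 → 15 → p; chars rp.

PO65rp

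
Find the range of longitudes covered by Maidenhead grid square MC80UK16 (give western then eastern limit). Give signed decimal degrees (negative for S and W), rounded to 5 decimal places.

77.67500, 77.68333

Field M=12, C=2: +12·20° lon, +2·10° lat → SW at lon 60°, lat -70°.
Square 8, 0: +8·2° lon, +0·1° lat → SW at lon 76°, lat -70°.
Subsquare u=20, k=10: +20·0.0833333° lon, +10·0.0416667° lat → SW at lon 77.6667°, lat -69.5833°.
Extended square 1, 6: +1·0.00833333° lon, +6·0.00416667° lat → SW at lon 77.675°, lat -69.5583°.
Cell spans 0.00833333° lon × 0.00416667° lat.
west 77.67500, east 77.68333.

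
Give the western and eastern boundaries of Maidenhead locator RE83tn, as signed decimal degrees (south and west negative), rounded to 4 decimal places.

Field R=17, E=4: +17·20° lon, +4·10° lat → SW at lon 160°, lat -50°.
Square 8, 3: +8·2° lon, +3·1° lat → SW at lon 176°, lat -47°.
Subsquare t=19, n=13: +19·0.0833333° lon, +13·0.0416667° lat → SW at lon 177.583°, lat -46.4583°.
Cell spans 0.0833333° lon × 0.0416667° lat.
west 177.5833, east 177.6667.

177.5833, 177.6667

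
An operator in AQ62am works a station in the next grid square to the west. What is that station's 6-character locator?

Longitude subsquare a = 0; −1 → -1, wraps to 23 = x, carry into square.
Longitude square 6; −1 → 5.
The latitude characters are unchanged.

AQ52xm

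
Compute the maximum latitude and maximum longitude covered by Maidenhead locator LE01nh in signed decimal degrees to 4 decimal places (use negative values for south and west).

-48.6667, 41.1667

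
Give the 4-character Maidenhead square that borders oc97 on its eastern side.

Longitude square 9; +1 → 10, wraps to 0, carry into field.
Longitude field O = 14; +1 → 15 = P.
The latitude characters are unchanged.

PC07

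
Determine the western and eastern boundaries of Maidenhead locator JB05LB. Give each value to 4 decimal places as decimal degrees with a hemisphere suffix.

0.9167° E, 1.0000° E

Field J=9, B=1: +9·20° lon, +1·10° lat → SW at lon 0°, lat -80°.
Square 0, 5: +0·2° lon, +5·1° lat → SW at lon 0°, lat -75°.
Subsquare l=11, b=1: +11·0.0833333° lon, +1·0.0416667° lat → SW at lon 0.916667°, lat -74.9583°.
Cell spans 0.0833333° lon × 0.0416667° lat.
west 0.9167° E, east 1.0000° E.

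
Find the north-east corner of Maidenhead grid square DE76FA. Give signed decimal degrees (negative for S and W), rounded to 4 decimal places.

-43.9583, -105.5000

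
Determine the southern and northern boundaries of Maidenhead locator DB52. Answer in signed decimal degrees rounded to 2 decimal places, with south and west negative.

Field D=3, B=1: +3·20° lon, +1·10° lat → SW at lon -120°, lat -80°.
Square 5, 2: +5·2° lon, +2·1° lat → SW at lon -110°, lat -78°.
Cell spans 2° lon × 1° lat.
south -78.00, north -77.00.

-78.00, -77.00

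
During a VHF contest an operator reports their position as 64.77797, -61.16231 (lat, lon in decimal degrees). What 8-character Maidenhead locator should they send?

FP94ks06

Offset from 180°W / 90°S: lon 118.83769°, lat 154.77797°.
Field: lon ⌊118.83769/20⌋ = 5 → F; lat ⌊154.77797/10⌋ = 15 → P.
Square: lon ⌊18.83769/2⌋ = 9; lat ⌊4.77797/1⌋ = 4.
Subsquare: lon ⌊0.83769/0.0833333⌋ = 10 → k; lat ⌊0.77797/0.0416667⌋ = 18 → s.
Extended square: lon ⌊0.00436/0.00833333⌋ = 0; lat ⌊0.02797/0.00416667⌋ = 6.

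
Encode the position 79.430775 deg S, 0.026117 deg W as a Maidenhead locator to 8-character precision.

Offset from 180°W / 90°S: lon 179.97388°, lat 10.56923°.
Field: lon ⌊179.97388/20⌋ = 8 → I; lat ⌊10.56923/10⌋ = 1 → B.
Square: lon ⌊19.97388/2⌋ = 9; lat ⌊0.56923/1⌋ = 0.
Subsquare: lon ⌊1.97388/0.0833333⌋ = 23 → x; lat ⌊0.56923/0.0416667⌋ = 13 → n.
Extended square: lon ⌊0.05722/0.00833333⌋ = 6; lat ⌊0.02756/0.00416667⌋ = 6.

IB90xn66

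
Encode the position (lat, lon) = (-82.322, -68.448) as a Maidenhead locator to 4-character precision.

FA57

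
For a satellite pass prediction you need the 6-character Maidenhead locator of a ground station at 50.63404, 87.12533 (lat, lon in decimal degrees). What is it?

NO30np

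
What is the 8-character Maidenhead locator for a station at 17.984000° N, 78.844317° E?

MK97kx16

Shift to the Maidenhead origin (180°W, 90°S): lon 258.84432, lat 107.98400.
Field: lon ⌊258.84432/20⌋ = 12 → M; lat ⌊107.98400/10⌋ = 10 → K.
Square: lon ⌊18.84432/2⌋ = 9; lat ⌊7.98400/1⌋ = 7.
Subsquare: lon ⌊0.84432/0.0833333⌋ = 10 → k; lat ⌊0.98400/0.0416667⌋ = 23 → x.
Extended square: lon ⌊0.01098/0.00833333⌋ = 1; lat ⌊0.02567/0.00416667⌋ = 6.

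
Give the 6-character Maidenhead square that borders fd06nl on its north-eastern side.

FD06om

Longitude subsquare n = 13; +1 → 14 = o.
Latitude subsquare l = 11; +1 → 12 = m.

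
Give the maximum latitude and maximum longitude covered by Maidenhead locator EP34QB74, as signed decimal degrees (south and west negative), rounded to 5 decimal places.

64.06250, -92.60000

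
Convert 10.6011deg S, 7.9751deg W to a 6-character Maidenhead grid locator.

IH69aj

Shift to the Maidenhead origin (180°W, 90°S): lon 172.0249, lat 79.3989.
Field: 172.0249/20 → 8 → I, 79.3989/10 → 7 → H; chars IH.
Square: 12.0249/2 → 6, 9.3989/1 → 9; chars 69.
Subsquare: 0.0249/0.0833333 → 0 → a, 0.3989/0.0416667 → 9 → j; chars aj.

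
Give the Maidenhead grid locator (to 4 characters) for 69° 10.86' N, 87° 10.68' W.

Offset from 180°W / 90°S: lon 92.82°, lat 159.18°.
Field: lon ⌊92.82/20⌋ = 4 → E; lat ⌊159.18/10⌋ = 15 → P.
Square: lon ⌊12.82/2⌋ = 6; lat ⌊9.18/1⌋ = 9.

EP69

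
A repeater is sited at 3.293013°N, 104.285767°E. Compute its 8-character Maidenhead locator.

OJ23dh40

Offset from 180°W / 90°S: lon 284.28577°, lat 93.29301°.
Field: lon ⌊284.28577/20⌋ = 14 → O; lat ⌊93.29301/10⌋ = 9 → J.
Square: lon ⌊4.28577/2⌋ = 2; lat ⌊3.29301/1⌋ = 3.
Subsquare: lon ⌊0.28577/0.0833333⌋ = 3 → d; lat ⌊0.29301/0.0416667⌋ = 7 → h.
Extended square: lon ⌊0.03577/0.00833333⌋ = 4; lat ⌊0.00135/0.00416667⌋ = 0.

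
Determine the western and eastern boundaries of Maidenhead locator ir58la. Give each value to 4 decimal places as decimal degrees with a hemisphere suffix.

9.0833° W, 9.0000° W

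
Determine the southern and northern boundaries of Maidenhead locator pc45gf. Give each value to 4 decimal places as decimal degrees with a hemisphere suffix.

Field P=15, C=2: +15·20° lon, +2·10° lat → SW at lon 120°, lat -70°.
Square 4, 5: +4·2° lon, +5·1° lat → SW at lon 128°, lat -65°.
Subsquare g=6, f=5: +6·0.0833333° lon, +5·0.0416667° lat → SW at lon 128.5°, lat -64.7917°.
Cell spans 0.0833333° lon × 0.0416667° lat.
south 64.7917° S, north 64.7500° S.

64.7917° S, 64.7500° S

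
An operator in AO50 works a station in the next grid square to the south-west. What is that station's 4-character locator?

AN49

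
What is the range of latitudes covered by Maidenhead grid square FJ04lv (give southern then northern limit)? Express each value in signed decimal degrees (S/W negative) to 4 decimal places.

4.8750, 4.9167

Field F=5, J=9: +5·20° lon, +9·10° lat → SW at lon -80°, lat 0°.
Square 0, 4: +0·2° lon, +4·1° lat → SW at lon -80°, lat 4°.
Subsquare l=11, v=21: +11·0.0833333° lon, +21·0.0416667° lat → SW at lon -79.0833°, lat 4.875°.
Cell spans 0.0833333° lon × 0.0416667° lat.
south 4.8750, north 4.9167.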